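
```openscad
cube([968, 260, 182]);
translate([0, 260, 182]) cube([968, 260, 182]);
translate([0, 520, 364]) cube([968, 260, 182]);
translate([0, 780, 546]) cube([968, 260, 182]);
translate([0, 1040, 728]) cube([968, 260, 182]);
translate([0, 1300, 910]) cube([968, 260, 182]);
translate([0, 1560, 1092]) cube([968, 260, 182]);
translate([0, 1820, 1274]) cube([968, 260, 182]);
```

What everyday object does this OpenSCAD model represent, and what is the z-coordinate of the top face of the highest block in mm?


A staircase. The total rise is 1456 mm.

8 identical blocks, each offset up and back from the previous — a staircase. Each step is 182 mm tall and there are 8 of them, so the total rise is 8 × 182 = 1456 mm.


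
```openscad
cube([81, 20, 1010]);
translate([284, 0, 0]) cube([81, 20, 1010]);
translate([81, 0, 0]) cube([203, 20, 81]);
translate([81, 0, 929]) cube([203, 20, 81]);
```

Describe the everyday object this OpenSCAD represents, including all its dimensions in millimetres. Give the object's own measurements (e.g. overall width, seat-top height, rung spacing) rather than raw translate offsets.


A rectangular picture frame lying in the x–z plane (depth along y). The opening is 203 mm wide (x) by 848 mm tall (z), surrounded by a border 81 mm wide on all four sides. The frame is 20 mm deep and is made of two full-height vertical stiles with two horizontal rails fitted between them.


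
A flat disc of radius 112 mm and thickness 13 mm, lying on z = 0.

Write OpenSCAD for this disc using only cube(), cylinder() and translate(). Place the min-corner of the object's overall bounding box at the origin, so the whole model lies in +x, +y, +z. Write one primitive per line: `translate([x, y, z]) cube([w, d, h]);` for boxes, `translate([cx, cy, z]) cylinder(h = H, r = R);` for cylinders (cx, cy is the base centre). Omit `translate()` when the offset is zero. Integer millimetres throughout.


translate([112, 112, 0]) cylinder(h = 13, r = 112);


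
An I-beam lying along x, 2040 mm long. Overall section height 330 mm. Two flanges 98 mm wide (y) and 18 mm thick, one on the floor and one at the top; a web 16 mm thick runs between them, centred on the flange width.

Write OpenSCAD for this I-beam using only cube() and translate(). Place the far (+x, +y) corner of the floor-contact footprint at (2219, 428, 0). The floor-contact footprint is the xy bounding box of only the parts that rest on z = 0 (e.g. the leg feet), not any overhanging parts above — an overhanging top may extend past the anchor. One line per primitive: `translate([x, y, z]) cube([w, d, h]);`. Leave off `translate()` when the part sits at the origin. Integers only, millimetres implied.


translate([179, 330, 0]) cube([2040, 98, 18]);
translate([179, 371, 18]) cube([2040, 16, 294]);
translate([179, 330, 312]) cube([2040, 98, 18]);


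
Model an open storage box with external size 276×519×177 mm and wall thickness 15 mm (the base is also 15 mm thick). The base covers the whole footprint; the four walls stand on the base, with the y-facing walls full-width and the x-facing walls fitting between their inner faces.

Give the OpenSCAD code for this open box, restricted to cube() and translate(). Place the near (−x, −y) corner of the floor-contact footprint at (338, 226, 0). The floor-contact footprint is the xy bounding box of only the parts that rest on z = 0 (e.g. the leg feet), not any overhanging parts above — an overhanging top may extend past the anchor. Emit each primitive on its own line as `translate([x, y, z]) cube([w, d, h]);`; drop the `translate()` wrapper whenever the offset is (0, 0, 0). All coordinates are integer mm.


translate([338, 226, 0]) cube([276, 519, 15]);
translate([338, 226, 15]) cube([276, 15, 162]);
translate([338, 730, 15]) cube([276, 15, 162]);
translate([338, 241, 15]) cube([15, 489, 162]);
translate([599, 241, 15]) cube([15, 489, 162]);


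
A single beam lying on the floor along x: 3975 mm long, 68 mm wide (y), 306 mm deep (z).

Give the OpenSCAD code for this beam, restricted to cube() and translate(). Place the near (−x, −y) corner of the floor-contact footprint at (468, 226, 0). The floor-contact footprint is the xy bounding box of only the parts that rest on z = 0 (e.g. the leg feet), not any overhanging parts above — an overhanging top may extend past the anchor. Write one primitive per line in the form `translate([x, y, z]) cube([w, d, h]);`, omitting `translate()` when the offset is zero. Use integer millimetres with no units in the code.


translate([468, 226, 0]) cube([3975, 68, 306]);


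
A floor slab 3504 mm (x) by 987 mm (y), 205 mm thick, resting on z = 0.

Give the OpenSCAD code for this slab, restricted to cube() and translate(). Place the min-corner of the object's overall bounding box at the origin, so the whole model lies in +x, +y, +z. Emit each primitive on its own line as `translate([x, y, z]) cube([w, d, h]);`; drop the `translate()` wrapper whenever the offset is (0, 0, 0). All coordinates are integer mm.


cube([3504, 987, 205]);


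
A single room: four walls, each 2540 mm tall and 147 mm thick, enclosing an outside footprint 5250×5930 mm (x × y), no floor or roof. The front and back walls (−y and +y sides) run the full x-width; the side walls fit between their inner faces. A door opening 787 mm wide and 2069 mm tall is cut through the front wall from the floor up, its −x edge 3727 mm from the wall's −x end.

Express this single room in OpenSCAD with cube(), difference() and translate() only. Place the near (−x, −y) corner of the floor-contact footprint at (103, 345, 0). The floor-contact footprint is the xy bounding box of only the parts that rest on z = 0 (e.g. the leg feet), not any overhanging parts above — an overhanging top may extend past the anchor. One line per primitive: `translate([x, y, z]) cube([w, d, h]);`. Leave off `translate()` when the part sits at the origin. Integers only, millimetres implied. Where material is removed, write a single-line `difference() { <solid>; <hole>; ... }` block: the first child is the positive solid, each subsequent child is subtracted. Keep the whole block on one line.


difference() { translate([103, 345, 0]) cube([5250, 147, 2540]); translate([3830, 345, 0]) cube([787, 147, 2069]); }
translate([103, 6128, 0]) cube([5250, 147, 2540]);
translate([103, 492, 0]) cube([147, 5636, 2540]);
translate([5206, 492, 0]) cube([147, 5636, 2540]);


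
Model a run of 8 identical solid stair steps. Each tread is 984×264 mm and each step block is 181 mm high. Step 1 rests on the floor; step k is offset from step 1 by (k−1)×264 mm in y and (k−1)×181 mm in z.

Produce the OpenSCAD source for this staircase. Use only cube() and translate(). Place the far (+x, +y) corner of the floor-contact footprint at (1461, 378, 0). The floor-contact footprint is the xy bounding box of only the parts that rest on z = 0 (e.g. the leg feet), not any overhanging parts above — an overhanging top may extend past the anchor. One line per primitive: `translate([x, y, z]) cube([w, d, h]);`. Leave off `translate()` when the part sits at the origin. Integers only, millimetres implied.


translate([477, 114, 0]) cube([984, 264, 181]);
translate([477, 378, 181]) cube([984, 264, 181]);
translate([477, 642, 362]) cube([984, 264, 181]);
translate([477, 906, 543]) cube([984, 264, 181]);
translate([477, 1170, 724]) cube([984, 264, 181]);
translate([477, 1434, 905]) cube([984, 264, 181]);
translate([477, 1698, 1086]) cube([984, 264, 181]);
translate([477, 1962, 1267]) cube([984, 264, 181]);


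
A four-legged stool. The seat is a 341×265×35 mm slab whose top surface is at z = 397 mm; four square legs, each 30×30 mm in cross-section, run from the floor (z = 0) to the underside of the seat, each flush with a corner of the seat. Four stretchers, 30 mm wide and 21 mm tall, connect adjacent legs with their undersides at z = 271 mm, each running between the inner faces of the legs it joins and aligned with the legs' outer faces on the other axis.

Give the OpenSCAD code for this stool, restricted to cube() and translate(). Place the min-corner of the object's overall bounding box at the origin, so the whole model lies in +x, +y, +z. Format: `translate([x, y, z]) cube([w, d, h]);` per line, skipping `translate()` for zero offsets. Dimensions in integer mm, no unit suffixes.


translate([0, 0, 362]) cube([341, 265, 35]);
cube([30, 30, 362]);
translate([311, 0, 0]) cube([30, 30, 362]);
translate([0, 235, 0]) cube([30, 30, 362]);
translate([311, 235, 0]) cube([30, 30, 362]);
translate([30, 0, 271]) cube([281, 30, 21]);
translate([30, 235, 271]) cube([281, 30, 21]);
translate([0, 30, 271]) cube([30, 205, 21]);
translate([311, 30, 271]) cube([30, 205, 21]);


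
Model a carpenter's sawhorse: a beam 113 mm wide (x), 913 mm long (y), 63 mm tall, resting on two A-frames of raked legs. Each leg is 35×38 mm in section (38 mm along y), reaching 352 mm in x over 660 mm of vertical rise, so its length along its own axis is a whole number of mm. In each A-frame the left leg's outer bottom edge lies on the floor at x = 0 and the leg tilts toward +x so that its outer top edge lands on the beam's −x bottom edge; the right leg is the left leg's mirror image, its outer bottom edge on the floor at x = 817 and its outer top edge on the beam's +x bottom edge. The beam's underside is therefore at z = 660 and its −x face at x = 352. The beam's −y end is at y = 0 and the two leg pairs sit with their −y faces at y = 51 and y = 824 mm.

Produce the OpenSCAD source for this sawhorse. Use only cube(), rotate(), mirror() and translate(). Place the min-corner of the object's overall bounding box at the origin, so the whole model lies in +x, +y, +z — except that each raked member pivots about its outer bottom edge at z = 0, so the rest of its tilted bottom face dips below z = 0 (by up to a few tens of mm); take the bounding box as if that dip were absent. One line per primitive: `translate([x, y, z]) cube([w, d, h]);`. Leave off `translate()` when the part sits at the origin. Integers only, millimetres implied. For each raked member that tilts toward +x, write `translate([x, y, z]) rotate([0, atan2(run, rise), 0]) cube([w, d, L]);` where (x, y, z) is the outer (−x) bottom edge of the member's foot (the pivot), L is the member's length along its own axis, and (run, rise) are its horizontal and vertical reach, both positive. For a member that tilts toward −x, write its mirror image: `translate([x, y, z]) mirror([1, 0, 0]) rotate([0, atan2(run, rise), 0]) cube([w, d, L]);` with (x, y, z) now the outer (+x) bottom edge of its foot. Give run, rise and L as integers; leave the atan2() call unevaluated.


// leg length = √(352² + 660²) = 748
// right-leg outer foot x = 2·352 + 113 = 817
// beam min-corner = (352, 0, 660)
translate([352, 0, 660]) cube([113, 913, 63]);
translate([0, 51, 0]) rotate([0, atan2(352, 660), 0]) cube([35, 38, 748]);
translate([817, 51, 0]) mirror([1, 0, 0]) rotate([0, atan2(352, 660), 0]) cube([35, 38, 748]);
translate([0, 824, 0]) rotate([0, atan2(352, 660), 0]) cube([35, 38, 748]);
translate([817, 824, 0]) mirror([1, 0, 0]) rotate([0, atan2(352, 660), 0]) cube([35, 38, 748]);


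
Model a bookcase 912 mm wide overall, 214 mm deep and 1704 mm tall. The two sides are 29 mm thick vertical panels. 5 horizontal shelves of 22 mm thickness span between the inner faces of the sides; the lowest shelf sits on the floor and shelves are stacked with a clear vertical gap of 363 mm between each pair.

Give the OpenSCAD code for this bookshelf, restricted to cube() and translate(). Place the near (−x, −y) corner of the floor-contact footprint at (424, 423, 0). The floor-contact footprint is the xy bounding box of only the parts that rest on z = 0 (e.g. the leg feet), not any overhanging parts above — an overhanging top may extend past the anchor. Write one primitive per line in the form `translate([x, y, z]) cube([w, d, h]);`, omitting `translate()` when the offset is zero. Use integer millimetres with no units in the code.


translate([424, 423, 0]) cube([29, 214, 1704]);
translate([1307, 423, 0]) cube([29, 214, 1704]);
translate([453, 423, 0]) cube([854, 214, 22]);
translate([453, 423, 385]) cube([854, 214, 22]);
translate([453, 423, 770]) cube([854, 214, 22]);
translate([453, 423, 1155]) cube([854, 214, 22]);
translate([453, 423, 1540]) cube([854, 214, 22]);


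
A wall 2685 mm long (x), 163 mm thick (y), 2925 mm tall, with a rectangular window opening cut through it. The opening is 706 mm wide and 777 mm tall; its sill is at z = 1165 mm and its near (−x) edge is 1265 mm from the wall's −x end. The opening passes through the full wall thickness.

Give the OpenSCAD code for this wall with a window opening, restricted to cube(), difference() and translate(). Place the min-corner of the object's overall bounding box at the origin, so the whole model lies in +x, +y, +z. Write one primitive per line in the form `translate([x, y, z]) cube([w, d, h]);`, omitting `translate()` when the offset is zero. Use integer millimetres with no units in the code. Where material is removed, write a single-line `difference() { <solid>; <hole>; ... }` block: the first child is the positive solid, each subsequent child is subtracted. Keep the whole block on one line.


difference() { cube([2685, 163, 2925]); translate([1265, 0, 1165]) cube([706, 163, 777]); }


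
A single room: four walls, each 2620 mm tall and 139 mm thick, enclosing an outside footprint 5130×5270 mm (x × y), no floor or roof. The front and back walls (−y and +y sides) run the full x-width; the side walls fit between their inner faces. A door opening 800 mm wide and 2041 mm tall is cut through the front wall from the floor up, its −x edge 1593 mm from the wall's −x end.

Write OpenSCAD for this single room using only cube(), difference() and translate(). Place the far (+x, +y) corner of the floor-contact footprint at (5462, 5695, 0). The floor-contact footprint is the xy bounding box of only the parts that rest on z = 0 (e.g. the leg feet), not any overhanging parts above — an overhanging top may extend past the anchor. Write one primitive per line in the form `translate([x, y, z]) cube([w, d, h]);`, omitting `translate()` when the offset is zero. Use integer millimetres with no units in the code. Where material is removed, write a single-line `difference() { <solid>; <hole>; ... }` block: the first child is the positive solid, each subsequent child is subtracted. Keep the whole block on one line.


difference() { translate([332, 425, 0]) cube([5130, 139, 2620]); translate([1925, 425, 0]) cube([800, 139, 2041]); }
translate([332, 5556, 0]) cube([5130, 139, 2620]);
translate([332, 564, 0]) cube([139, 4992, 2620]);
translate([5323, 564, 0]) cube([139, 4992, 2620]);


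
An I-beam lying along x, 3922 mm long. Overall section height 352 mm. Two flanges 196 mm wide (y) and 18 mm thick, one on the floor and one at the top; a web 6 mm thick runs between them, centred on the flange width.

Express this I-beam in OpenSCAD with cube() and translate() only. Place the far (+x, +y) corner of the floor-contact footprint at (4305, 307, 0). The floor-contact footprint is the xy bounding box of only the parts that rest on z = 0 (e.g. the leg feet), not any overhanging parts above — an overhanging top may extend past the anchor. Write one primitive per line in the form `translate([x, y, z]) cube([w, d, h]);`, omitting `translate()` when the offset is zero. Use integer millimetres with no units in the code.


translate([383, 111, 0]) cube([3922, 196, 18]);
translate([383, 206, 18]) cube([3922, 6, 316]);
translate([383, 111, 334]) cube([3922, 196, 18]);


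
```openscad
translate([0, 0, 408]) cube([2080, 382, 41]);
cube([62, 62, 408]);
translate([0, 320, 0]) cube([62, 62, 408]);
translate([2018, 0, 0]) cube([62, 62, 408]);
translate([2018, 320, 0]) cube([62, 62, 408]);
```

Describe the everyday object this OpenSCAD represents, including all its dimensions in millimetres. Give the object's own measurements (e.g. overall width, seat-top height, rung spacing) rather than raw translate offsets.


A bench: a 2080×382 mm seat slab, 41 mm thick, top at z = 449 mm, on four 62×62 mm square legs flush with the seat corners and standing on z = 0.


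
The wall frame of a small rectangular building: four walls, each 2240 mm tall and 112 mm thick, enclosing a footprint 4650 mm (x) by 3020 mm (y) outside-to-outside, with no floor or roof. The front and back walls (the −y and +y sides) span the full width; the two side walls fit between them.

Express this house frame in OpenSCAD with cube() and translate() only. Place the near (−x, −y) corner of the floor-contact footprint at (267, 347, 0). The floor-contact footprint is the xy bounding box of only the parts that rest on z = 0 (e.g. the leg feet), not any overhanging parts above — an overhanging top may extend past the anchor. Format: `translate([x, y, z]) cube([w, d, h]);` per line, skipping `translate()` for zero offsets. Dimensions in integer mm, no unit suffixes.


translate([267, 347, 0]) cube([4650, 112, 2240]);
translate([267, 3255, 0]) cube([4650, 112, 2240]);
translate([267, 459, 0]) cube([112, 2796, 2240]);
translate([4805, 459, 0]) cube([112, 2796, 2240]);


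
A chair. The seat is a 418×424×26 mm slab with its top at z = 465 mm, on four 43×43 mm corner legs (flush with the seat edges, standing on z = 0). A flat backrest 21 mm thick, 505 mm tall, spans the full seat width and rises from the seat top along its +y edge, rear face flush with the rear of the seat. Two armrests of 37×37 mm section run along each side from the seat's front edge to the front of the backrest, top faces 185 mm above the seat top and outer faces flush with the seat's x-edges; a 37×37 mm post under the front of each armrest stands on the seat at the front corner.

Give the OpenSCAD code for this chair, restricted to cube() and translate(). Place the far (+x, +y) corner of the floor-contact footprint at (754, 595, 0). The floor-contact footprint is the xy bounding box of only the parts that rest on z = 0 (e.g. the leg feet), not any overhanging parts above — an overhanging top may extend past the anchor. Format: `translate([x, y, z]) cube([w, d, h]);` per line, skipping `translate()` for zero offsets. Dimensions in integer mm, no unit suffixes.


// leg_h = 465 - 26 = 439
// arm post h = 185 - 37 = 148
translate([336, 171, 439]) cube([418, 424, 26]);
translate([336, 171, 0]) cube([43, 43, 439]);
translate([711, 171, 0]) cube([43, 43, 439]);
translate([336, 552, 0]) cube([43, 43, 439]);
translate([711, 552, 0]) cube([43, 43, 439]);
translate([336, 574, 465]) cube([418, 21, 505]);
translate([336, 171, 613]) cube([37, 403, 37]);
translate([717, 171, 613]) cube([37, 403, 37]);
translate([336, 171, 465]) cube([37, 37, 148]);
translate([717, 171, 465]) cube([37, 37, 148]);


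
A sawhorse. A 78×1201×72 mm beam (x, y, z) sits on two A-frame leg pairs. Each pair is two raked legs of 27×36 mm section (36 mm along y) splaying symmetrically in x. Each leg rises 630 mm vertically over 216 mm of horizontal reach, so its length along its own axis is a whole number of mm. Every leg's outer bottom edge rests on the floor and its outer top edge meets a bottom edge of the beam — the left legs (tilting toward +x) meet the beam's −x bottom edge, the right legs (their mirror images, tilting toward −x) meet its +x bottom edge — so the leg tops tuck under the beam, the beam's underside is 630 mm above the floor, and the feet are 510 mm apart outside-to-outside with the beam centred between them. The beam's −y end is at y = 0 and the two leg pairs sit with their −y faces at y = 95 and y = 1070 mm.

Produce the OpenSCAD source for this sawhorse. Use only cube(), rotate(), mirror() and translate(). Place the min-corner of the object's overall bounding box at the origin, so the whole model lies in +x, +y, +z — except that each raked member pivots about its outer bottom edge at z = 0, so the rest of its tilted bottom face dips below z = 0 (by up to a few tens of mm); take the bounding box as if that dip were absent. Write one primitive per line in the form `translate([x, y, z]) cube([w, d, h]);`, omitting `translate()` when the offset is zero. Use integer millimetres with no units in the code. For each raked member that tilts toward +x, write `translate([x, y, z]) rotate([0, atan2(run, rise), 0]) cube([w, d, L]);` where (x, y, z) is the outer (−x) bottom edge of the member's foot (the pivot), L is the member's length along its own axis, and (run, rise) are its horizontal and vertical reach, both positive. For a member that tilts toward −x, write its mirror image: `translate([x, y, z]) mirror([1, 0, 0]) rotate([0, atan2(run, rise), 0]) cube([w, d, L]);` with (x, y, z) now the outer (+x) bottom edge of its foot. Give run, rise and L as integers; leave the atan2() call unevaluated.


// leg length = √(216² + 630²) = 666
// right-leg outer foot x = 2·216 + 78 = 510
// beam min-corner = (216, 0, 630)
translate([216, 0, 630]) cube([78, 1201, 72]);
translate([0, 95, 0]) rotate([0, atan2(216, 630), 0]) cube([27, 36, 666]);
translate([510, 95, 0]) mirror([1, 0, 0]) rotate([0, atan2(216, 630), 0]) cube([27, 36, 666]);
translate([0, 1070, 0]) rotate([0, atan2(216, 630), 0]) cube([27, 36, 666]);
translate([510, 1070, 0]) mirror([1, 0, 0]) rotate([0, atan2(216, 630), 0]) cube([27, 36, 666]);


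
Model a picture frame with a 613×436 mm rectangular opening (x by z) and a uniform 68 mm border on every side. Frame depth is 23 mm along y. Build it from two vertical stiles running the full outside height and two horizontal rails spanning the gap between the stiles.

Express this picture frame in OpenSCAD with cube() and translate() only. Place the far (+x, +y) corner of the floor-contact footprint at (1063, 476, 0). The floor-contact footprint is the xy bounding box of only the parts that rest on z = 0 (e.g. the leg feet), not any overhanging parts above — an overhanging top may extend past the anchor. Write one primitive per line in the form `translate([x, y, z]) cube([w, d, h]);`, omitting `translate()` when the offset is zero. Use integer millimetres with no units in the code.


translate([314, 453, 0]) cube([68, 23, 572]);
translate([995, 453, 0]) cube([68, 23, 572]);
translate([382, 453, 0]) cube([613, 23, 68]);
translate([382, 453, 504]) cube([613, 23, 68]);


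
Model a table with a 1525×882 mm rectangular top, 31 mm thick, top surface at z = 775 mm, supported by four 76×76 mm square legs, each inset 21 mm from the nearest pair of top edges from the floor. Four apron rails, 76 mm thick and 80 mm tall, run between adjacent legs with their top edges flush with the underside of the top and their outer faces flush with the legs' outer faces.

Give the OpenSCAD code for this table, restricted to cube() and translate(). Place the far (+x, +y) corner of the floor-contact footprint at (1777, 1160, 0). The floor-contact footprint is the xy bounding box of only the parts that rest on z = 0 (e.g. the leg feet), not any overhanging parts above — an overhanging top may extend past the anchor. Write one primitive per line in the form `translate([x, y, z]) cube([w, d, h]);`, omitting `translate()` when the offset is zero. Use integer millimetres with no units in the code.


translate([273, 299, 744]) cube([1525, 882, 31]);
translate([294, 320, 0]) cube([76, 76, 744]);
translate([1701, 320, 0]) cube([76, 76, 744]);
translate([294, 1084, 0]) cube([76, 76, 744]);
translate([1701, 1084, 0]) cube([76, 76, 744]);
translate([370, 320, 664]) cube([1331, 76, 80]);
translate([370, 1084, 664]) cube([1331, 76, 80]);
translate([294, 396, 664]) cube([76, 688, 80]);
translate([1701, 396, 664]) cube([76, 688, 80]);


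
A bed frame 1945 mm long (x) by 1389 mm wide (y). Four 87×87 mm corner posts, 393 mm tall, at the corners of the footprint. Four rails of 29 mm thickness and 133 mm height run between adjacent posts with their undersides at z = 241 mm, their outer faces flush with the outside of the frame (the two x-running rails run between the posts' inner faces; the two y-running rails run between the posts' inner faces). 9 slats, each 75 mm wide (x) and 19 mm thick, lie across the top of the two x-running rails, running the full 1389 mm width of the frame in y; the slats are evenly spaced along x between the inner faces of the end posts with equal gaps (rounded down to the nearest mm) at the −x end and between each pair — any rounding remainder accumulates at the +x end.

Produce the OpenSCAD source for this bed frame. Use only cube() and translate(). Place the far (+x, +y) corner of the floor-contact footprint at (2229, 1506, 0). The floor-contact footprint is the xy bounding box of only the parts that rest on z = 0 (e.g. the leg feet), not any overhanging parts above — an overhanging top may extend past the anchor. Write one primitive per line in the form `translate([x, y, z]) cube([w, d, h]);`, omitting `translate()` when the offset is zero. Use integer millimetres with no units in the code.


translate([284, 117, 0]) cube([87, 87, 393]);
translate([284, 1419, 0]) cube([87, 87, 393]);
translate([2142, 117, 0]) cube([87, 87, 393]);
translate([2142, 1419, 0]) cube([87, 87, 393]);
translate([371, 117, 241]) cube([1771, 29, 133]);
translate([371, 1477, 241]) cube([1771, 29, 133]);
translate([284, 204, 241]) cube([29, 1215, 133]);
translate([2200, 204, 241]) cube([29, 1215, 133]);
translate([480, 117, 374]) cube([75, 1389, 19]);
translate([664, 117, 374]) cube([75, 1389, 19]);
translate([848, 117, 374]) cube([75, 1389, 19]);
translate([1032, 117, 374]) cube([75, 1389, 19]);
translate([1216, 117, 374]) cube([75, 1389, 19]);
translate([1400, 117, 374]) cube([75, 1389, 19]);
translate([1584, 117, 374]) cube([75, 1389, 19]);
translate([1768, 117, 374]) cube([75, 1389, 19]);
translate([1952, 117, 374]) cube([75, 1389, 19]);


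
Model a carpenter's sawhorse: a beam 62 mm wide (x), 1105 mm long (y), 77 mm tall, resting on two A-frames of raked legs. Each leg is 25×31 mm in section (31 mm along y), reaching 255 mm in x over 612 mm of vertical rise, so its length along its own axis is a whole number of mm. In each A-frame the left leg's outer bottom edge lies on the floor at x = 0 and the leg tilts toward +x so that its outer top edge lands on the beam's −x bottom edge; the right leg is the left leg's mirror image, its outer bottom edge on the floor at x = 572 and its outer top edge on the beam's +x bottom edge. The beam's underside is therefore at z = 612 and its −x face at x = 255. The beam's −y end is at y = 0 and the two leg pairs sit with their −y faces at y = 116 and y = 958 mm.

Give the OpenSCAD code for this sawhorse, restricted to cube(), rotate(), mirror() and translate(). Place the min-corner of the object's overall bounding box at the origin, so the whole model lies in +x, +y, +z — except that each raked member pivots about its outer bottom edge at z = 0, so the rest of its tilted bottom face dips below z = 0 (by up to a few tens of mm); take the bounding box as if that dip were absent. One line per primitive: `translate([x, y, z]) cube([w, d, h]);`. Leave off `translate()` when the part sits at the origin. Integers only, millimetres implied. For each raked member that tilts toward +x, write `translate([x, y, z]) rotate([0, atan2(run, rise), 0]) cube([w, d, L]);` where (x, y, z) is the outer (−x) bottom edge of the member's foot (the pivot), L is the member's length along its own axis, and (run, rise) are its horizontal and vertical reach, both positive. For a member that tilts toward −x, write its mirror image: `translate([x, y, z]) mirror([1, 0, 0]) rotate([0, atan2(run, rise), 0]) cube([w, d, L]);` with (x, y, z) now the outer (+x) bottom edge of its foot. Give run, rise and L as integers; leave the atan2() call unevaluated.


// leg length = √(255² + 612²) = 663
// right-leg outer foot x = 2·255 + 62 = 572
// beam min-corner = (255, 0, 612)
translate([255, 0, 612]) cube([62, 1105, 77]);
translate([0, 116, 0]) rotate([0, atan2(255, 612), 0]) cube([25, 31, 663]);
translate([572, 116, 0]) mirror([1, 0, 0]) rotate([0, atan2(255, 612), 0]) cube([25, 31, 663]);
translate([0, 958, 0]) rotate([0, atan2(255, 612), 0]) cube([25, 31, 663]);
translate([572, 958, 0]) mirror([1, 0, 0]) rotate([0, atan2(255, 612), 0]) cube([25, 31, 663]);


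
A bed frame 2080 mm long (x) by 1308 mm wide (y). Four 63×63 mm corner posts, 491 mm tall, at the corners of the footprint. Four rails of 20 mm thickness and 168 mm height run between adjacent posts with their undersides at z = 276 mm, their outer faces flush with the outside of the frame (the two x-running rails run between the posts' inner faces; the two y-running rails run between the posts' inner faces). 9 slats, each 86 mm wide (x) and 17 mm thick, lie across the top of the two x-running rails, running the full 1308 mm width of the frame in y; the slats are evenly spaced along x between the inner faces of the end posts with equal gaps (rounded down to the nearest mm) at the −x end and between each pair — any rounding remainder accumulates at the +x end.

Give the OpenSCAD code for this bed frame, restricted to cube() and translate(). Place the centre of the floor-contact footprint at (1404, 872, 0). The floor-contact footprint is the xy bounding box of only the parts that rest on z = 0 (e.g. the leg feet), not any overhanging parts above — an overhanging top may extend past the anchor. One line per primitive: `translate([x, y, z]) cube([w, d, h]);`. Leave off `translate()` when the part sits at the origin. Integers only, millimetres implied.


translate([364, 218, 0]) cube([63, 63, 491]);
translate([364, 1463, 0]) cube([63, 63, 491]);
translate([2381, 218, 0]) cube([63, 63, 491]);
translate([2381, 1463, 0]) cube([63, 63, 491]);
translate([427, 218, 276]) cube([1954, 20, 168]);
translate([427, 1506, 276]) cube([1954, 20, 168]);
translate([364, 281, 276]) cube([20, 1182, 168]);
translate([2424, 281, 276]) cube([20, 1182, 168]);
translate([545, 218, 444]) cube([86, 1308, 17]);
translate([749, 218, 444]) cube([86, 1308, 17]);
translate([953, 218, 444]) cube([86, 1308, 17]);
translate([1157, 218, 444]) cube([86, 1308, 17]);
translate([1361, 218, 444]) cube([86, 1308, 17]);
translate([1565, 218, 444]) cube([86, 1308, 17]);
translate([1769, 218, 444]) cube([86, 1308, 17]);
translate([1973, 218, 444]) cube([86, 1308, 17]);
translate([2177, 218, 444]) cube([86, 1308, 17]);


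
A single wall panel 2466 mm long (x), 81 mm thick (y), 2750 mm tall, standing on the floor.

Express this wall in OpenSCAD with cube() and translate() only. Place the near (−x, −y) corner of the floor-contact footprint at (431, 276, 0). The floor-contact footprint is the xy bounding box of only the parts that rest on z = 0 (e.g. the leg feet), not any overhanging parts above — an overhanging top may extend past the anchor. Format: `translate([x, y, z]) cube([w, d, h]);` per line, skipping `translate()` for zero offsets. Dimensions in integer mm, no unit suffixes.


translate([431, 276, 0]) cube([2466, 81, 2750]);


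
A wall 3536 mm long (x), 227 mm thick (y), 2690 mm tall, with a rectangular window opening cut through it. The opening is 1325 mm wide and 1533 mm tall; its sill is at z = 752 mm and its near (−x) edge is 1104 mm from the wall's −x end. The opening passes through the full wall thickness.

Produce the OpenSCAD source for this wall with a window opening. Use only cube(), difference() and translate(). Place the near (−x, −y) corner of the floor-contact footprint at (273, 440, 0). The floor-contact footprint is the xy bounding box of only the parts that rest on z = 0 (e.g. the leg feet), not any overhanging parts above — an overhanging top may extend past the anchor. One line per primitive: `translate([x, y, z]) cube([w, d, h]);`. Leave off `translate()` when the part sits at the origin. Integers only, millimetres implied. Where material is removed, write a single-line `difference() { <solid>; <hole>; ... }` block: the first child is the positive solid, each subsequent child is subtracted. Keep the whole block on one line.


difference() { translate([273, 440, 0]) cube([3536, 227, 2690]); translate([1377, 440, 752]) cube([1325, 227, 1533]); }


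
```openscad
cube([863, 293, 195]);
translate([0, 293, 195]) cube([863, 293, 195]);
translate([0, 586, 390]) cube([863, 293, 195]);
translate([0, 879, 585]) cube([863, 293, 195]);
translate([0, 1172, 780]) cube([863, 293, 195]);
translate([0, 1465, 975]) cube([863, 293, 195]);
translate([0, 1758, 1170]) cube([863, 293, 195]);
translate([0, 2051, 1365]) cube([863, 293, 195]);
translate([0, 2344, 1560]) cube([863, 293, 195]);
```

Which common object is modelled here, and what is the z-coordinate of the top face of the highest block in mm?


A staircase. The total rise is 1755 mm.

9 identical blocks, each offset up and back from the previous — a staircase. Each step is 195 mm tall and there are 9 of them, so the total rise is 9 × 195 = 1755 mm.


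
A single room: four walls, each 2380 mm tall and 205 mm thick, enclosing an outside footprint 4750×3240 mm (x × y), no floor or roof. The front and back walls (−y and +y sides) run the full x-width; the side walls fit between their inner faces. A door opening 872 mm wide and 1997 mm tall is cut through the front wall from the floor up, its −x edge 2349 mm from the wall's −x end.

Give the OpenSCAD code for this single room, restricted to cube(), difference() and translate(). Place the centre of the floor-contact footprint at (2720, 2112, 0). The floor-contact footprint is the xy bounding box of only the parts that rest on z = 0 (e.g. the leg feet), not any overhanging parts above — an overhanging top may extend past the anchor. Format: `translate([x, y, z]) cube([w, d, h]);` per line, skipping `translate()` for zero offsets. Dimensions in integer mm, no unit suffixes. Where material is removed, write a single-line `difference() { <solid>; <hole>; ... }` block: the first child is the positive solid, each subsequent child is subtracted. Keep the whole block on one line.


difference() { translate([345, 492, 0]) cube([4750, 205, 2380]); translate([2694, 492, 0]) cube([872, 205, 1997]); }
translate([345, 3527, 0]) cube([4750, 205, 2380]);
translate([345, 697, 0]) cube([205, 2830, 2380]);
translate([4890, 697, 0]) cube([205, 2830, 2380]);


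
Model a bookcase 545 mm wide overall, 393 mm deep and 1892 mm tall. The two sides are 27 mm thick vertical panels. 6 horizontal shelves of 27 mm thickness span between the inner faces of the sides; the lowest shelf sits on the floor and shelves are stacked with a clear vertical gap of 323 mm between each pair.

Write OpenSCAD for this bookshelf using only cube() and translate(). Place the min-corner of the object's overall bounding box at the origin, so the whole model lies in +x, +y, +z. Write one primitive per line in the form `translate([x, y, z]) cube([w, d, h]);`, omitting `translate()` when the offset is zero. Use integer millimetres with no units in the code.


cube([27, 393, 1892]);
translate([518, 0, 0]) cube([27, 393, 1892]);
translate([27, 0, 0]) cube([491, 393, 27]);
translate([27, 0, 350]) cube([491, 393, 27]);
translate([27, 0, 700]) cube([491, 393, 27]);
translate([27, 0, 1050]) cube([491, 393, 27]);
translate([27, 0, 1400]) cube([491, 393, 27]);
translate([27, 0, 1750]) cube([491, 393, 27]);


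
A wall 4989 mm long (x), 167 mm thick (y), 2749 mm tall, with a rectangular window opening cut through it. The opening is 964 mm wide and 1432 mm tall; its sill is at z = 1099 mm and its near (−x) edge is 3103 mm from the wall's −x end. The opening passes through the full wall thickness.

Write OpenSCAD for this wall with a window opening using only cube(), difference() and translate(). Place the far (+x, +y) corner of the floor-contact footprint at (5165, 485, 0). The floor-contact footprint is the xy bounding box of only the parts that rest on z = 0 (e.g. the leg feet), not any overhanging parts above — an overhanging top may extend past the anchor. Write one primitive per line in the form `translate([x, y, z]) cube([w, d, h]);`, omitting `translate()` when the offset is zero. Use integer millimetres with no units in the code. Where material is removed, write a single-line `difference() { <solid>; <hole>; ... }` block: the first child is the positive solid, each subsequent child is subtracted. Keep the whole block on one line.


difference() { translate([176, 318, 0]) cube([4989, 167, 2749]); translate([3279, 318, 1099]) cube([964, 167, 1432]); }


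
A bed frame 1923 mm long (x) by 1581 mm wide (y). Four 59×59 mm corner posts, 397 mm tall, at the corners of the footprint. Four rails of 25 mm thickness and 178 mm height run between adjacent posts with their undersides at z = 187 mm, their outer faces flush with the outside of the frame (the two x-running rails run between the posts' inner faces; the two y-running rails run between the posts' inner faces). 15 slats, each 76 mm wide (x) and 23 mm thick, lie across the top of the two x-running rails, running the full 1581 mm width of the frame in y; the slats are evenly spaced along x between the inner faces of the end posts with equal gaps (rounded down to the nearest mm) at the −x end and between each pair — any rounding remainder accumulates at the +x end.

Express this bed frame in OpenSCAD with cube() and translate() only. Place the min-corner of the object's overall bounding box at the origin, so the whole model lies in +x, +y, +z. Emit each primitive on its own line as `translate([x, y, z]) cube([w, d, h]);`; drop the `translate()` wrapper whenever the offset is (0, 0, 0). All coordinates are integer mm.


cube([59, 59, 397]);
translate([0, 1522, 0]) cube([59, 59, 397]);
translate([1864, 0, 0]) cube([59, 59, 397]);
translate([1864, 1522, 0]) cube([59, 59, 397]);
translate([59, 0, 187]) cube([1805, 25, 178]);
translate([59, 1556, 187]) cube([1805, 25, 178]);
translate([0, 59, 187]) cube([25, 1463, 178]);
translate([1898, 59, 187]) cube([25, 1463, 178]);
translate([100, 0, 365]) cube([76, 1581, 23]);
translate([217, 0, 365]) cube([76, 1581, 23]);
translate([334, 0, 365]) cube([76, 1581, 23]);
translate([451, 0, 365]) cube([76, 1581, 23]);
translate([568, 0, 365]) cube([76, 1581, 23]);
translate([685, 0, 365]) cube([76, 1581, 23]);
translate([802, 0, 365]) cube([76, 1581, 23]);
translate([919, 0, 365]) cube([76, 1581, 23]);
translate([1036, 0, 365]) cube([76, 1581, 23]);
translate([1153, 0, 365]) cube([76, 1581, 23]);
translate([1270, 0, 365]) cube([76, 1581, 23]);
translate([1387, 0, 365]) cube([76, 1581, 23]);
translate([1504, 0, 365]) cube([76, 1581, 23]);
translate([1621, 0, 365]) cube([76, 1581, 23]);
translate([1738, 0, 365]) cube([76, 1581, 23]);


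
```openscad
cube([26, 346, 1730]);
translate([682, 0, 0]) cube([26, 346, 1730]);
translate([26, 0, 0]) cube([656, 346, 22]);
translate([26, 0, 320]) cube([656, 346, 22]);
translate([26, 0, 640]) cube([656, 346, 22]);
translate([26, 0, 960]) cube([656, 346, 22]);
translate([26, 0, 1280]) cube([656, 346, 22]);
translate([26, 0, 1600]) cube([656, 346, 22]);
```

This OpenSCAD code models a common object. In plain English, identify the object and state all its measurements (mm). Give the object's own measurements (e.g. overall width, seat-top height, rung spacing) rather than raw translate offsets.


An open bookshelf. Two side panels, each 26 mm thick, 346 mm deep and 1730 mm tall, stand 708 mm apart (outside-to-outside). Between them sit 6 shelves, each 22 mm thick and 346 mm deep, spanning the full gap between the sides. The bottom shelf rests on the floor (its underside at z = 0) and the clear gap between one shelf's top and the next shelf's underside is 298 mm.


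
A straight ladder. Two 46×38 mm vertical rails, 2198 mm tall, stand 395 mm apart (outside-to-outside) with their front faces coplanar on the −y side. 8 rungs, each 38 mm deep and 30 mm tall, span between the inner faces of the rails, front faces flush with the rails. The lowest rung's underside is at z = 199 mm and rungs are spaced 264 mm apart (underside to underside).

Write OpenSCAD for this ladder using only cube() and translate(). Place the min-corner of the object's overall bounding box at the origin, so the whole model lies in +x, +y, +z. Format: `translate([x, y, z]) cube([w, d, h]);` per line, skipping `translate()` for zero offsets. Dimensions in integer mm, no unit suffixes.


// rung span = 395 - 2*46 = 303
// rung[k] z = 199 + k*264
cube([46, 38, 2198]);
translate([349, 0, 0]) cube([46, 38, 2198]);
translate([46, 0, 199]) cube([303, 38, 30]);
translate([46, 0, 463]) cube([303, 38, 30]);
translate([46, 0, 727]) cube([303, 38, 30]);
translate([46, 0, 991]) cube([303, 38, 30]);
translate([46, 0, 1255]) cube([303, 38, 30]);
translate([46, 0, 1519]) cube([303, 38, 30]);
translate([46, 0, 1783]) cube([303, 38, 30]);
translate([46, 0, 2047]) cube([303, 38, 30]);
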